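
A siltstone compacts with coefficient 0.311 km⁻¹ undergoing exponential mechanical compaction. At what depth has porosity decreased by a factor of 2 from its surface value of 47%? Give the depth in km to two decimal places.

2.23 km

phi/phi₀ = 1/2 ⇒ exp(−β·d) = 1/2 ⇒ d = ln(2) / β
d = 0.6931 / 0.311 = 2.229 km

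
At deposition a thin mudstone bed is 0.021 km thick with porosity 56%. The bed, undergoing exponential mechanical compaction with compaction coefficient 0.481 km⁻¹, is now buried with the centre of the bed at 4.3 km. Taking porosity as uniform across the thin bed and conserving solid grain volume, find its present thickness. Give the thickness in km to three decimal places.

0.010 km

Porosity at 4.3 km: n = 0.56·exp(−0.481×4.3) = 0.0708
Solid-volume conservation: h(1−n) = h₀(1−n₀) ⇒ h = h₀·(1−n₀)/(1−n)
h = 0.021 × (1 − 0.56)/(1 − 0.0708) = 0.021 × 0.4735 = 0.0099 km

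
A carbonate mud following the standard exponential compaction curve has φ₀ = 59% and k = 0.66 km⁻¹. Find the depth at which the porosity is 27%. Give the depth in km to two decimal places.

Invert Athy's law: d = ln(φ₀/φ) / k
d = ln(0.59/0.27) / 0.66 = ln(2.185) / 0.66 = 0.7817 / 0.66 = 1.184 km

1.18 km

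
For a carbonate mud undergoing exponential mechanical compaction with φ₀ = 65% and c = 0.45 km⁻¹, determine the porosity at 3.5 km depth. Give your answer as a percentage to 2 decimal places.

φ = φ₀·exp(−c·d) = 0.65 × exp(−0.45 × 3.5) = 0.65 × exp(−1.575)
  = 0.65 × 0.2070 = 0.1346

13.46%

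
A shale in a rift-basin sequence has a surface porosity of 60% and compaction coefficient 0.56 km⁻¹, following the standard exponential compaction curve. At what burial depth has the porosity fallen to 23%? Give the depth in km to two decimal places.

1.71 km

Invert Athy's law: d = ln(φ₀/φ) / c
d = ln(0.6/0.23) / 0.56 = ln(2.609) / 0.56 = 0.9589 / 0.56 = 1.712 km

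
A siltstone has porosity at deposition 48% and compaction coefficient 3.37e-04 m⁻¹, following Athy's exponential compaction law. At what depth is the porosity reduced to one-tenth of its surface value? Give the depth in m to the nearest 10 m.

6830 m

Working in km (1 km = 1000 m; k in km⁻¹ = k in m⁻¹ × 1000):
n/n₀ = 1/10 ⇒ exp(−k·z) = 1/10 ⇒ z = ln(10) / k
z = 2.3026 / 0.337 = 6.833 km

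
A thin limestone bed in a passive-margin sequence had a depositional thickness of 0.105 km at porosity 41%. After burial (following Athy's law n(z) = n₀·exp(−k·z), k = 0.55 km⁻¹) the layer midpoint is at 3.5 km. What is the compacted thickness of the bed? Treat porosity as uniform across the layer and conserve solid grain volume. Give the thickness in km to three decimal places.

0.066 km

Porosity at 3.5 km: n = 0.41·exp(−0.55×3.5) = 0.0598
Solid-volume conservation: h(1−n) = h₀(1−n₀) ⇒ h = h₀·(1−n₀)/(1−n)
h = 0.105 × (1 − 0.41)/(1 − 0.0598) = 0.105 × 0.6275 = 0.0659 km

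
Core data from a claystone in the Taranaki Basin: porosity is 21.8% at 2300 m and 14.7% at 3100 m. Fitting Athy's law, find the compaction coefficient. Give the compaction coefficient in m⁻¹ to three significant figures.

0.000493 m⁻¹

Working in km (1 km = 1000 m; c in km⁻¹ = c in m⁻¹ × 1000):
Athy: phi(d) = phi₀ e^(−cd) ⇒ phi₁/phi₂ = e^{c(d₂−d₁)} ⇒ c = ln(phi₁/phi₂)/(d₂−d₁)
c = ln(0.218/0.147) / (3.1 − 2.3) = ln(1.483) / 0.8 = 0.3941 / 0.8 = 0.4926 km⁻¹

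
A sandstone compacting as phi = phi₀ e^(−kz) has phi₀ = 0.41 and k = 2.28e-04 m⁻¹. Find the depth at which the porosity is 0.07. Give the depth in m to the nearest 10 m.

Working in km (1 km = 1000 m; k in km⁻¹ = k in m⁻¹ × 1000):
Invert Athy's law: z = ln(phi₀/phi) / k
z = ln(0.41/0.07) / 0.228 = ln(5.857) / 0.228 = 1.7677 / 0.228 = 7.753 km

7750 m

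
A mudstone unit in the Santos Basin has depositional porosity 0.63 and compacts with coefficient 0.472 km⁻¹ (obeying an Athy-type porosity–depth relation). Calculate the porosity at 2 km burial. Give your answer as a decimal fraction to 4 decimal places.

0.2451

phi = phi₀·exp(−β·d) = 0.63 × exp(−0.472 × 2) = 0.63 × exp(−0.944)
  = 0.63 × 0.3891 = 0.2451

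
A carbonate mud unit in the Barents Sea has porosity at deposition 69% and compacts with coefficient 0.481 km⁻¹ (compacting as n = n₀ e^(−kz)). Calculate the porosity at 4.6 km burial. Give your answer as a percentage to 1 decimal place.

n = n₀·exp(−k·z) = 0.69 × exp(−0.481 × 4.6) = 0.69 × exp(−2.213)
  = 0.69 × 0.1094 = 0.0755

7.5%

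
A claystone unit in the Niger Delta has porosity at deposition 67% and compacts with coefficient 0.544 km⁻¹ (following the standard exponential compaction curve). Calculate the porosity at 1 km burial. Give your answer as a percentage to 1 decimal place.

φ = φ₀·exp(−c·d) = 0.67 × exp(−0.544 × 1) = 0.67 × exp(−0.544)
  = 0.67 × 0.5804 = 0.3889

38.9%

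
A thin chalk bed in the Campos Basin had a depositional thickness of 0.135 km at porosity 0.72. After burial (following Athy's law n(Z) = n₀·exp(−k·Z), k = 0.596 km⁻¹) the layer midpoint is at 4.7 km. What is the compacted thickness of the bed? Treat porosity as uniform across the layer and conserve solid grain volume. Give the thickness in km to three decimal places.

Porosity at 4.7 km: n = 0.72·exp(−0.596×4.7) = 0.0437
Solid-volume conservation: h(1−n) = h₀(1−n₀) ⇒ h = h₀·(1−n₀)/(1−n)
h = 0.135 × (1 − 0.72)/(1 − 0.0437) = 0.135 × 0.2928 = 0.0395 km

0.040 km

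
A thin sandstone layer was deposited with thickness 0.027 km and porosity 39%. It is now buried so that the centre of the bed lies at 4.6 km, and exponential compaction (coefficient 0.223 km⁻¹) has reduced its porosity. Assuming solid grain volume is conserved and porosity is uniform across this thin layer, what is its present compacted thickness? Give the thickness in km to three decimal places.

Porosity at 4.6 km: φ = 0.39·exp(−0.223×4.6) = 0.1398
Solid-volume conservation: h(1−φ) = h₀(1−φ₀) ⇒ h = h₀·(1−φ₀)/(1−φ)
h = 0.027 × (1 − 0.39)/(1 − 0.1398) = 0.027 × 0.7092 = 0.0191 km

0.019 km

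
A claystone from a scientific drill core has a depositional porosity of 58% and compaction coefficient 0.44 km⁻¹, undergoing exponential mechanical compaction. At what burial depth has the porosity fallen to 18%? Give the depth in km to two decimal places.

Invert Athy's law: Z = ln(phi₀/phi) / c
Z = ln(0.58/0.18) / 0.44 = ln(3.222) / 0.44 = 1.1701 / 0.44 = 2.659 km

2.66 km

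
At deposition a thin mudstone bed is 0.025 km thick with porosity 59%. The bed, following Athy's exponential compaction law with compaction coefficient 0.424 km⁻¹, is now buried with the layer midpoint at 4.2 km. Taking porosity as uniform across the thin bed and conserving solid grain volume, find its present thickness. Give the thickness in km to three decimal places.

Porosity at 4.2 km: n = 0.59·exp(−0.424×4.2) = 0.0994
Solid-volume conservation: h(1−n) = h₀(1−n₀) ⇒ h = h₀·(1−n₀)/(1−n)
h = 0.025 × (1 − 0.59)/(1 − 0.0994) = 0.025 × 0.4553 = 0.0114 km

0.011 km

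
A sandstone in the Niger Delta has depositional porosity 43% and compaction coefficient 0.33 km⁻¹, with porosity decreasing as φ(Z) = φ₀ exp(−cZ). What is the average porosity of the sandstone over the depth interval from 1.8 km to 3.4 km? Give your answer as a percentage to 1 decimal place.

⟨φ⟩ = (1/(Z₂−Z₁)) ∫ φ₀ e^(−cZ) dZ = φ₀·(e^(−c·Z₁) − e^(−c·Z₂)) / (c·(Z₂−Z₁))
e^(−0.33×1.8) = 0.5521; e^(−0.33×3.4) = 0.3256
⟨φ⟩ = 0.43 × (0.5521 − 0.3256) / (0.33 × 1.6) = 0.43 × 0.4290 = 0.1844

18.4%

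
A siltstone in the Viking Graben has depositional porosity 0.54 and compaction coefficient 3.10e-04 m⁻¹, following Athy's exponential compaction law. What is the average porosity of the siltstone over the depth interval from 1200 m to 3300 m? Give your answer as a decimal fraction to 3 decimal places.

0.274

Working in km (1 km = 1000 m; c in km⁻¹ = c in m⁻¹ × 1000):
⟨phi⟩ = (1/(Z₂−Z₁)) ∫ phi₀ e^(−cZ) dZ = phi₀·(e^(−c·Z₁) − e^(−c·Z₂)) / (c·(Z₂−Z₁))
e^(−0.31×1.2) = 0.6894; e^(−0.31×3.3) = 0.3595
⟨phi⟩ = 0.54 × (0.6894 − 0.3595) / (0.31 × 2.1) = 0.54 × 0.5067 = 0.2736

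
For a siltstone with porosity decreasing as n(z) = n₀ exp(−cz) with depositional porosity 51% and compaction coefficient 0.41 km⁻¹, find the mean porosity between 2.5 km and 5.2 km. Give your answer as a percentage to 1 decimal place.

⟨n⟩ = (1/(z₂−z₁)) ∫ n₀ e^(−cz) dz = n₀·(e^(−c·z₁) − e^(−c·z₂)) / (c·(z₂−z₁))
e^(−0.41×2.5) = 0.3588; e^(−0.41×5.2) = 0.1186
⟨n⟩ = 0.51 × (0.3588 − 0.1186) / (0.41 × 2.7) = 0.51 × 0.2170 = 0.1107

11.1%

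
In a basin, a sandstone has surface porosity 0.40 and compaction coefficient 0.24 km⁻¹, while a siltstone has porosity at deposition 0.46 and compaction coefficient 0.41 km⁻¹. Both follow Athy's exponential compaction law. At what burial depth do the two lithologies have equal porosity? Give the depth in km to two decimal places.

0.82 km

Set φ₀ₐ e^(−cₐd) = φ₀ᵦ e^(−cᵦd) ⇒ ln(φ₀ₐ/φ₀ᵦ) = (cₐ − cᵦ)·d
d = ln(0.4/0.46) / (0.24 − 0.41) = -0.1398 / -0.17 = 0.822 km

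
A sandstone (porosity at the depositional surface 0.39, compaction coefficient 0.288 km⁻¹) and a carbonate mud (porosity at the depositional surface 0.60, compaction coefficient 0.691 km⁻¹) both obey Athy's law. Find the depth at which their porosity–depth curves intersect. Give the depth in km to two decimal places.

Set phi₀ₐ e^(−βₐZ) = phi₀ᵦ e^(−βᵦZ) ⇒ ln(phi₀ₐ/phi₀ᵦ) = (βₐ − βᵦ)·Z
Z = ln(0.39/0.6) / (0.288 − 0.691) = -0.4308 / -0.403 = 1.069 km

1.07 km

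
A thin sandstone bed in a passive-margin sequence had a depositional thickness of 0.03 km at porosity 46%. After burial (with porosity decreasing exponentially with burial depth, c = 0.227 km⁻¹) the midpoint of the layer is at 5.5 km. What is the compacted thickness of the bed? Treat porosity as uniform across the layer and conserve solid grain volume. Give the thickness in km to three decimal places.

0.019 km

Porosity at 5.5 km: φ = 0.46·exp(−0.227×5.5) = 0.1320
Solid-volume conservation: h(1−φ) = h₀(1−φ₀) ⇒ h = h₀·(1−φ₀)/(1−φ)
h = 0.03 × (1 − 0.46)/(1 − 0.1320) = 0.03 × 0.6221 = 0.0187 km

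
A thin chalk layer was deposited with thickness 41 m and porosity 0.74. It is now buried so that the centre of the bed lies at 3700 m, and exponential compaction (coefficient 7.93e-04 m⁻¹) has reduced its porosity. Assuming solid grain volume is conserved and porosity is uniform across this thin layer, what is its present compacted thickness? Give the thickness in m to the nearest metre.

11 m

Working in km (1 km = 1000 m; β in km⁻¹ = β in m⁻¹ × 1000):
Porosity at 3.7 km: phi = 0.74·exp(−0.793×3.7) = 0.0394
Solid-volume conservation: h(1−phi) = h₀(1−phi₀) ⇒ h = h₀·(1−phi₀)/(1−phi)
h = 0.041 × (1 − 0.74)/(1 − 0.0394) = 0.041 × 0.2707 = 0.0111 km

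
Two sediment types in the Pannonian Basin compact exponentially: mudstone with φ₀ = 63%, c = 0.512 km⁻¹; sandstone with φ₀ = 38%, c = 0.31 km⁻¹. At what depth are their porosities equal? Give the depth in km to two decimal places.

2.50 km

Set φ₀ₐ e^(−cₐz) = φ₀ᵦ e^(−cᵦz) ⇒ ln(φ₀ₐ/φ₀ᵦ) = (cₐ − cᵦ)·z
z = ln(0.63/0.38) / (0.512 − 0.31) = 0.5055 / 0.202 = 2.503 km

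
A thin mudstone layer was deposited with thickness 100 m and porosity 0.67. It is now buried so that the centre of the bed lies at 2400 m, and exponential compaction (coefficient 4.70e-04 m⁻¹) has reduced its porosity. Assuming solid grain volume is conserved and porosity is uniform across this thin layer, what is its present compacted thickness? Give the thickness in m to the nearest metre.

42 m

Working in km (1 km = 1000 m; k in km⁻¹ = k in m⁻¹ × 1000):
Porosity at 2.4 km: n = 0.67·exp(−0.47×2.4) = 0.2169
Solid-volume conservation: h(1−n) = h₀(1−n₀) ⇒ h = h₀·(1−n₀)/(1−n)
h = 0.1 × (1 − 0.67)/(1 − 0.2169) = 0.1 × 0.4214 = 0.0421 km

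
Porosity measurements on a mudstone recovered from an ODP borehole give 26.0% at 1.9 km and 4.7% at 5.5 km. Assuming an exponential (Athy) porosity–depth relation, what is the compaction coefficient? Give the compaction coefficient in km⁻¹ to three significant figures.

0.475 km⁻¹

Athy: φ(Z) = φ₀ e^(−kZ) ⇒ φ₁/φ₂ = e^{k(Z₂−Z₁)} ⇒ k = ln(φ₁/φ₂)/(Z₂−Z₁)
k = ln(0.26/0.047) / (5.5 − 1.9) = ln(5.532) / 3.6 = 1.7105 / 3.6 = 0.4751 km⁻¹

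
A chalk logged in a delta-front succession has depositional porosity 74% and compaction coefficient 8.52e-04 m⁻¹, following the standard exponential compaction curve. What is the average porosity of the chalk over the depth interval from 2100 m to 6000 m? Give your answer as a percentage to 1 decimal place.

Working in km (1 km = 1000 m; k in km⁻¹ = k in m⁻¹ × 1000):
⟨φ⟩ = (1/(Z₂−Z₁)) ∫ φ₀ e^(−kZ) dZ = φ₀·(e^(−k·Z₁) − e^(−k·Z₂)) / (k·(Z₂−Z₁))
e^(−0.852×2.1) = 0.1671; e^(−0.852×6) = 0.0060
⟨φ⟩ = 0.74 × (0.1671 − 0.0060) / (0.852 × 3.9) = 0.74 × 0.0485 = 0.0359

3.6%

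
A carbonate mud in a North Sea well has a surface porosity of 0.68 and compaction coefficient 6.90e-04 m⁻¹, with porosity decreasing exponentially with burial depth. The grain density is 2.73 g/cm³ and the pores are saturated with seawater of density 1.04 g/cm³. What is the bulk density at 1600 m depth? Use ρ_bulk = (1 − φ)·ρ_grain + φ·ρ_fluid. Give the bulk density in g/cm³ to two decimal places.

2.35 g/cm³

Working in km (1 km = 1000 m; β in km⁻¹ = β in m⁻¹ × 1000):
Porosity at depth: n = 0.68·exp(−0.69×1.6) = 0.68×0.3315 = 0.2254
Bulk density: ρ_b = (1−n)ρ_g + n·ρ_f = 0.7746×2.73 + 0.2254×1.04
       = 2.115 + 0.234 = 2.349 g/cm³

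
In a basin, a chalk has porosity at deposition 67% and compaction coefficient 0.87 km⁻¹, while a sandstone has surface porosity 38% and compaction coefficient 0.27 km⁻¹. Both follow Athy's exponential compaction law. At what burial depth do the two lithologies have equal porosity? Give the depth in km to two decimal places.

Set n₀ₐ e^(−βₐz) = n₀ᵦ e^(−βᵦz) ⇒ ln(n₀ₐ/n₀ᵦ) = (βₐ − βᵦ)·z
z = ln(0.67/0.38) / (0.87 − 0.27) = 0.5671 / 0.6 = 0.945 km

0.95 km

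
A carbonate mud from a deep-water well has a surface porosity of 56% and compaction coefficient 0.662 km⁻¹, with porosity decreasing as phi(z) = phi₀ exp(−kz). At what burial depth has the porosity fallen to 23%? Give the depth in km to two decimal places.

1.34 km

Invert Athy's law: z = ln(phi₀/phi) / k
z = ln(0.56/0.23) / 0.662 = ln(2.435) / 0.662 = 0.8899 / 0.662 = 1.344 km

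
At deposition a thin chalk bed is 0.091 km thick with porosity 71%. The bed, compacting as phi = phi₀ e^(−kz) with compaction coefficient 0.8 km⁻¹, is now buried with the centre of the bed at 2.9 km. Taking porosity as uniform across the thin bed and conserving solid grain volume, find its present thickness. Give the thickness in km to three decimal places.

0.028 km

Porosity at 2.9 km: phi = 0.71·exp(−0.8×2.9) = 0.0698
Solid-volume conservation: h(1−phi) = h₀(1−phi₀) ⇒ h = h₀·(1−phi₀)/(1−phi)
h = 0.091 × (1 − 0.71)/(1 − 0.0698) = 0.091 × 0.3118 = 0.0284 km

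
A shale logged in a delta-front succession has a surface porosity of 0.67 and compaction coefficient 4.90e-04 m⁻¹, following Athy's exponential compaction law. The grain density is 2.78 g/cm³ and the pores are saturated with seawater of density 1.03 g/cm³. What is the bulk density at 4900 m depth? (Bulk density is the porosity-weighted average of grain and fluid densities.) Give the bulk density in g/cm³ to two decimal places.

Working in km (1 km = 1000 m; β in km⁻¹ = β in m⁻¹ × 1000):
Porosity at depth: n = 0.67·exp(−0.49×4.9) = 0.67×0.0906 = 0.0607
Bulk density: ρ_b = (1−n)ρ_g + n·ρ_f = 0.9393×2.78 + 0.0607×1.03
       = 2.611 + 0.063 = 2.674 g/cm³

2.67 g/cm³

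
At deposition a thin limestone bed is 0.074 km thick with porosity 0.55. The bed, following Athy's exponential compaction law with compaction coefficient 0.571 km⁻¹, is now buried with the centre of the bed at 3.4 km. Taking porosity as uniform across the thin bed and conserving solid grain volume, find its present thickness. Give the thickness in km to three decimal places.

0.036 km

Porosity at 3.4 km: φ = 0.55·exp(−0.571×3.4) = 0.0789
Solid-volume conservation: h(1−φ) = h₀(1−φ₀) ⇒ h = h₀·(1−φ₀)/(1−φ)
h = 0.074 × (1 − 0.55)/(1 − 0.0789) = 0.074 × 0.4886 = 0.0362 km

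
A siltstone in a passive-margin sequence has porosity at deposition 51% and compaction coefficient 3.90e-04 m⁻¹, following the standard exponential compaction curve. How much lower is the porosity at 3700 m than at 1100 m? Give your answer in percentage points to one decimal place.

21.2 percentage points

Working in km (1 km = 1000 m; c in km⁻¹ = c in m⁻¹ × 1000):
φ(1.1) = 0.51·e^(−0.39×1.1) = 0.3321
φ(3.7) = 0.51·e^(−0.39×3.7) = 0.1205
Δφ = 0.3321 − 0.1205 = 0.2116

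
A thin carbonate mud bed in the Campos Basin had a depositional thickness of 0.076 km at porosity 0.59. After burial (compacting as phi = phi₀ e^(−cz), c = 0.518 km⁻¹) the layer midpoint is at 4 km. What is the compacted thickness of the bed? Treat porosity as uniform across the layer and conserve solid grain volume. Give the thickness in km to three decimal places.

0.034 km

Porosity at 4 km: phi = 0.59·exp(−0.518×4) = 0.0743
Solid-volume conservation: h(1−phi) = h₀(1−phi₀) ⇒ h = h₀·(1−phi₀)/(1−phi)
h = 0.076 × (1 − 0.59)/(1 − 0.0743) = 0.076 × 0.4429 = 0.0337 km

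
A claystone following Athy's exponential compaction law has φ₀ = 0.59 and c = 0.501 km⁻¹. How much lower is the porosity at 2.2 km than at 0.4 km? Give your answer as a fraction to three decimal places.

0.287

φ(0.4) = 0.59·e^(−0.501×0.4) = 0.4829
φ(2.2) = 0.59·e^(−0.501×2.2) = 0.1960
Δφ = 0.4829 − 0.1960 = 0.2869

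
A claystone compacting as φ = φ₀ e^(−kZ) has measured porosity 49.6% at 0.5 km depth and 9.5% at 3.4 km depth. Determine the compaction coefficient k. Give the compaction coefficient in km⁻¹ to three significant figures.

0.570 km⁻¹

Athy: φ(Z) = φ₀ e^(−kZ) ⇒ φ₁/φ₂ = e^{k(Z₂−Z₁)} ⇒ k = ln(φ₁/φ₂)/(Z₂−Z₁)
k = ln(0.496/0.095) / (3.4 − 0.5) = ln(5.221) / 2.9 = 1.6527 / 2.9 = 0.5699 km⁻¹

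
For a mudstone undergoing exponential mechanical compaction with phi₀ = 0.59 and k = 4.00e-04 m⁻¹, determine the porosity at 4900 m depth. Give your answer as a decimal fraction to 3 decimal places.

0.083

Working in km (1 km = 1000 m; k in km⁻¹ = k in m⁻¹ × 1000):
phi = phi₀·exp(−k·Z) = 0.59 × exp(−0.4 × 4.9) = 0.59 × exp(−1.96)
  = 0.59 × 0.1409 = 0.0831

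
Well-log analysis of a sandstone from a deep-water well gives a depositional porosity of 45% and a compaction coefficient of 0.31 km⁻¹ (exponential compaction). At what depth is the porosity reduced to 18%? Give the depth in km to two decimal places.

2.96 km

Invert Athy's law: z = ln(φ₀/φ) / c
z = ln(0.45/0.18) / 0.31 = ln(2.5) / 0.31 = 0.9163 / 0.31 = 2.956 km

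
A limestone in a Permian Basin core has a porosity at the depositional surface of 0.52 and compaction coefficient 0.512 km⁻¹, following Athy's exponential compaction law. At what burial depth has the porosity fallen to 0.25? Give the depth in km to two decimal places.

Invert Athy's law: Z = ln(phi₀/phi) / β
Z = ln(0.52/0.25) / 0.512 = ln(2.08) / 0.512 = 0.7324 / 0.512 = 1.430 km

1.43 km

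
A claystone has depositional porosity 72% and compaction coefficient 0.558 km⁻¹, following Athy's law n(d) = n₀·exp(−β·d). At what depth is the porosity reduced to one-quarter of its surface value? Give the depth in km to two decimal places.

2.48 km

n/n₀ = 1/4 ⇒ exp(−β·d) = 1/4 ⇒ d = ln(4) / β
d = 1.3863 / 0.558 = 2.484 km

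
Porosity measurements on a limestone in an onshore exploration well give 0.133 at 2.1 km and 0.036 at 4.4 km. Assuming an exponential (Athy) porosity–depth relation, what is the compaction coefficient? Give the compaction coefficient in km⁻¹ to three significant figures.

0.568 km⁻¹

Athy: n(d) = n₀ e^(−βd) ⇒ n₁/n₂ = e^{β(d₂−d₁)} ⇒ β = ln(n₁/n₂)/(d₂−d₁)
β = ln(0.133/0.036) / (4.4 − 2.1) = ln(3.694) / 2.3 = 1.3068 / 2.3 = 0.5682 km⁻¹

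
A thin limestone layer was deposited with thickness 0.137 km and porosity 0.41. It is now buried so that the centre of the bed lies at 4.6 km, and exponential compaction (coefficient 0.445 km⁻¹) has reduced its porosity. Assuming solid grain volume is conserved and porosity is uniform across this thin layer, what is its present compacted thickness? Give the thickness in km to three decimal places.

0.085 km

Porosity at 4.6 km: φ = 0.41·exp(−0.445×4.6) = 0.0529
Solid-volume conservation: h(1−φ) = h₀(1−φ₀) ⇒ h = h₀·(1−φ₀)/(1−φ)
h = 0.137 × (1 − 0.41)/(1 − 0.0529) = 0.137 × 0.6230 = 0.0853 km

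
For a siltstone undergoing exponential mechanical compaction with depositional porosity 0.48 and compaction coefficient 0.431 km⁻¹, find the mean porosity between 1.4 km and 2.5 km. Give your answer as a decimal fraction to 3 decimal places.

⟨φ⟩ = (1/(z₂−z₁)) ∫ φ₀ e^(−cz) dz = φ₀·(e^(−c·z₁) − e^(−c·z₂)) / (c·(z₂−z₁))
e^(−0.431×1.4) = 0.5469; e^(−0.431×2.5) = 0.3404
⟨φ⟩ = 0.48 × (0.5469 − 0.3404) / (0.431 × 1.1) = 0.48 × 0.4356 = 0.2091

0.209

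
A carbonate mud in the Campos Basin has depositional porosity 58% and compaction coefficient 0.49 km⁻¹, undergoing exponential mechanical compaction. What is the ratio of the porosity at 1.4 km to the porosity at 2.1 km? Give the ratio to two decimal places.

φ(d₁)/φ(d₂) = e^(−β·d₁)/e^(−β·d₂) = e^{β(d₂−d₁)}
= exp(0.49 × 0.7) = exp(0.343) = 1.4092

1.41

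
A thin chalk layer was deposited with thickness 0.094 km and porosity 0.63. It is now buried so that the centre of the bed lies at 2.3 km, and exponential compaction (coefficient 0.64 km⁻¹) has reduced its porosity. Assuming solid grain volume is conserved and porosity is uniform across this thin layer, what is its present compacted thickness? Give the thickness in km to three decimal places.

0.041 km

Porosity at 2.3 km: φ = 0.63·exp(−0.64×2.3) = 0.1446
Solid-volume conservation: h(1−φ) = h₀(1−φ₀) ⇒ h = h₀·(1−φ₀)/(1−φ)
h = 0.094 × (1 − 0.63)/(1 − 0.1446) = 0.094 × 0.4325 = 0.0407 km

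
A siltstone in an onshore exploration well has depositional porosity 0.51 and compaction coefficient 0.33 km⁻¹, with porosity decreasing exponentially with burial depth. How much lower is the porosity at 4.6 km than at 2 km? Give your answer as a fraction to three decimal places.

φ(2) = 0.51·e^(−0.33×2) = 0.2636
φ(4.6) = 0.51·e^(−0.33×4.6) = 0.1118
Δφ = 0.2636 − 0.1118 = 0.1518

0.152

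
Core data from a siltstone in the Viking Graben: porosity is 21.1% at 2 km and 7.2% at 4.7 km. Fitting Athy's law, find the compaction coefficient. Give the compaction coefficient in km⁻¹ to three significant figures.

Athy: φ(z) = φ₀ e^(−βz) ⇒ φ₁/φ₂ = e^{β(z₂−z₁)} ⇒ β = ln(φ₁/φ₂)/(z₂−z₁)
β = ln(0.211/0.072) / (4.7 − 2) = ln(2.931) / 2.7 = 1.0752 / 2.7 = 0.3982 km⁻¹

0.398 km⁻¹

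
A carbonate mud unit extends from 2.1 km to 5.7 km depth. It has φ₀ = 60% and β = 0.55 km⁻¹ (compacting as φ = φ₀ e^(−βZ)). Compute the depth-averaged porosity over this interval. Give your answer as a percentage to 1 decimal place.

8.2%

⟨φ⟩ = (1/(Z₂−Z₁)) ∫ φ₀ e^(−βZ) dZ = φ₀·(e^(−β·Z₁) − e^(−β·Z₂)) / (β·(Z₂−Z₁))
e^(−0.55×2.1) = 0.3151; e^(−0.55×5.7) = 0.0435
⟨φ⟩ = 0.6 × (0.3151 − 0.0435) / (0.55 × 3.6) = 0.6 × 0.1372 = 0.0823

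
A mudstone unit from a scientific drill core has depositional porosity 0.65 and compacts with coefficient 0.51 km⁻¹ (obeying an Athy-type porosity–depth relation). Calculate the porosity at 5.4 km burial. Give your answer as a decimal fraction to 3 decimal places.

0.041

n = n₀·exp(−k·z) = 0.65 × exp(−0.51 × 5.4) = 0.65 × exp(−2.754)
  = 0.65 × 0.0637 = 0.0414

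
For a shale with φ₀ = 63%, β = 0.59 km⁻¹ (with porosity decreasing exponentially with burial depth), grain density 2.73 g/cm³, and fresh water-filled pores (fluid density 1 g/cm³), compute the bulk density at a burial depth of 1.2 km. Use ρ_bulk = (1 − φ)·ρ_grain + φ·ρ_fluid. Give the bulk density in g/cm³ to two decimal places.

Porosity at depth: φ = 0.63·exp(−0.59×1.2) = 0.63×0.4926 = 0.3104
Bulk density: ρ_b = (1−φ)ρ_g + φ·ρ_f = 0.6896×2.73 + 0.3104×1
       = 1.883 + 0.310 = 2.193 g/cm³

2.19 g/cm³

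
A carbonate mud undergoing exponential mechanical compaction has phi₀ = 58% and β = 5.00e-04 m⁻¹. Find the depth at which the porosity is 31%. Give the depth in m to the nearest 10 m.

1250 m

Working in km (1 km = 1000 m; β in km⁻¹ = β in m⁻¹ × 1000):
Invert Athy's law: Z = ln(phi₀/phi) / β
Z = ln(0.58/0.31) / 0.5 = ln(1.871) / 0.5 = 0.6265 / 0.5 = 1.253 km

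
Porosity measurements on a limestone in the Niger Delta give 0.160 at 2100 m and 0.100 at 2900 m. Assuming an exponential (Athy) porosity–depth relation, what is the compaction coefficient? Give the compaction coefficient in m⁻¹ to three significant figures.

Working in km (1 km = 1000 m; c in km⁻¹ = c in m⁻¹ × 1000):
Athy: phi(Z) = phi₀ e^(−cZ) ⇒ phi₁/phi₂ = e^{c(Z₂−Z₁)} ⇒ c = ln(phi₁/phi₂)/(Z₂−Z₁)
c = ln(0.16/0.1) / (2.9 − 2.1) = ln(1.6) / 0.8 = 0.4700 / 0.8 = 0.5875 km⁻¹

0.000588 m⁻¹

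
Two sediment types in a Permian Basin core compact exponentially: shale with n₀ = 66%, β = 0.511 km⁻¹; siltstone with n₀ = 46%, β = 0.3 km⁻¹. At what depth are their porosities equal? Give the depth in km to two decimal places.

Set n₀ₐ e^(−βₐz) = n₀ᵦ e^(−βᵦz) ⇒ ln(n₀ₐ/n₀ᵦ) = (βₐ − βᵦ)·z
z = ln(0.66/0.46) / (0.511 − 0.3) = 0.3610 / 0.211 = 1.711 km

1.71 km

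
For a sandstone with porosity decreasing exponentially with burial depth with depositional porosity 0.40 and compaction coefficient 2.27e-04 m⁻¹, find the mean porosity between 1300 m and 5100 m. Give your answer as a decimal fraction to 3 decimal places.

Working in km (1 km = 1000 m; β in km⁻¹ = β in m⁻¹ × 1000):
⟨phi⟩ = (1/(z₂−z₁)) ∫ phi₀ e^(−βz) dz = phi₀·(e^(−β·z₁) − e^(−β·z₂)) / (β·(z₂−z₁))
e^(−0.227×1.3) = 0.7445; e^(−0.227×5.1) = 0.3142
⟨phi⟩ = 0.4 × (0.7445 − 0.3142) / (0.227 × 3.8) = 0.4 × 0.4988 = 0.1995

0.200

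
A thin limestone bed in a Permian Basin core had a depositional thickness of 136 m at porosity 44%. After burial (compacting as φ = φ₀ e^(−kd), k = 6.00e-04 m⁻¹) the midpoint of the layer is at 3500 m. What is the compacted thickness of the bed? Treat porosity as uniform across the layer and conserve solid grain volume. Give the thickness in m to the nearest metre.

Working in km (1 km = 1000 m; k in km⁻¹ = k in m⁻¹ × 1000):
Porosity at 3.5 km: φ = 0.44·exp(−0.6×3.5) = 0.0539
Solid-volume conservation: h(1−φ) = h₀(1−φ₀) ⇒ h = h₀·(1−φ₀)/(1−φ)
h = 0.136 × (1 − 0.44)/(1 − 0.0539) = 0.136 × 0.5919 = 0.0805 km

80 m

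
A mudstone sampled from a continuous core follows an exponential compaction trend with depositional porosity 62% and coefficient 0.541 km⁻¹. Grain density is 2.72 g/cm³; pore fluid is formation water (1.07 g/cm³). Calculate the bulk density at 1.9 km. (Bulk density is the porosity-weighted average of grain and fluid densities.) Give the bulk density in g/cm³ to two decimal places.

2.35 g/cm³

Porosity at depth: φ = 0.62·exp(−0.541×1.9) = 0.62×0.3578 = 0.2218
Bulk density: ρ_b = (1−φ)ρ_g + φ·ρ_f = 0.7782×2.72 + 0.2218×1.07
       = 2.117 + 0.237 = 2.354 g/cm³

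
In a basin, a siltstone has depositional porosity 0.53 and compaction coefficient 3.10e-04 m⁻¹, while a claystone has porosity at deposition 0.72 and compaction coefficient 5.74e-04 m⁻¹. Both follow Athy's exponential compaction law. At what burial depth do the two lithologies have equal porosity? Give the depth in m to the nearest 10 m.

Working in km (1 km = 1000 m; c in km⁻¹ = c in m⁻¹ × 1000):
Set n₀ₐ e^(−cₐd) = n₀ᵦ e^(−cᵦd) ⇒ ln(n₀ₐ/n₀ᵦ) = (cₐ − cᵦ)·d
d = ln(0.53/0.72) / (0.31 − 0.574) = -0.3064 / -0.264 = 1.161 km

1160 m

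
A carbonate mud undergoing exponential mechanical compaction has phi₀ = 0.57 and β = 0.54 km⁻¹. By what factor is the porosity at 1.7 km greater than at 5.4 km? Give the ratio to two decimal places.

phi(d₁)/phi(d₂) = e^(−β·d₁)/e^(−β·d₂) = e^{β(d₂−d₁)}
= exp(0.54 × 3.7) = exp(1.998) = 7.3743

7.37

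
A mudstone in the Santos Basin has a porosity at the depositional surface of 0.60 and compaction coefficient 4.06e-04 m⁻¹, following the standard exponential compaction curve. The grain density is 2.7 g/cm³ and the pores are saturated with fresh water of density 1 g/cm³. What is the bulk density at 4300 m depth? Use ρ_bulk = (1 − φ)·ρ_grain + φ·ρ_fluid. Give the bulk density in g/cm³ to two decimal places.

Working in km (1 km = 1000 m; k in km⁻¹ = k in m⁻¹ × 1000):
Porosity at depth: φ = 0.6·exp(−0.406×4.3) = 0.6×0.1745 = 0.1047
Bulk density: ρ_b = (1−φ)ρ_g + φ·ρ_f = 0.8953×2.7 + 0.1047×1
       = 2.417 + 0.105 = 2.522 g/cm³

2.52 g/cm³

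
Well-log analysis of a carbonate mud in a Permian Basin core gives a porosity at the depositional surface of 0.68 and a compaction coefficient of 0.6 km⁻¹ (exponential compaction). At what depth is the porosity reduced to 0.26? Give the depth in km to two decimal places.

Invert Athy's law: d = ln(phi₀/phi) / c
d = ln(0.68/0.26) / 0.6 = ln(2.615) / 0.6 = 0.9614 / 0.6 = 1.602 km

1.60 km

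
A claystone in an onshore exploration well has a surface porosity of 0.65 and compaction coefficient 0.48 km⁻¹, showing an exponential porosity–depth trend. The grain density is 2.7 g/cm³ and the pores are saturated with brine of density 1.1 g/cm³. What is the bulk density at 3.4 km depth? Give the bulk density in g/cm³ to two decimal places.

2.50 g/cm³

Porosity at depth: n = 0.65·exp(−0.48×3.4) = 0.65×0.1955 = 0.1271
Bulk density: ρ_b = (1−n)ρ_g + n·ρ_f = 0.8729×2.7 + 0.1271×1.1
       = 2.357 + 0.140 = 2.497 g/cm³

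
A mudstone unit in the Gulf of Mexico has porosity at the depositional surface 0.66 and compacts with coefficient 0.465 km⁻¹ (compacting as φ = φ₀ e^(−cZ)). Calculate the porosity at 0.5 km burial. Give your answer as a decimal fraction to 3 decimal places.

0.523

φ = φ₀·exp(−c·Z) = 0.66 × exp(−0.465 × 0.5) = 0.66 × exp(−0.2325)
  = 0.66 × 0.7925 = 0.5231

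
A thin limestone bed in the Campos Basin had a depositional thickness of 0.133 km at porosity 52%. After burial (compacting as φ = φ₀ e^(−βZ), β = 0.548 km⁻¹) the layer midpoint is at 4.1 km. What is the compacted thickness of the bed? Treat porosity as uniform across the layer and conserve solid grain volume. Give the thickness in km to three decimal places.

0.068 km

Porosity at 4.1 km: φ = 0.52·exp(−0.548×4.1) = 0.0550
Solid-volume conservation: h(1−φ) = h₀(1−φ₀) ⇒ h = h₀·(1−φ₀)/(1−φ)
h = 0.133 × (1 − 0.52)/(1 − 0.0550) = 0.133 × 0.5079 = 0.0676 km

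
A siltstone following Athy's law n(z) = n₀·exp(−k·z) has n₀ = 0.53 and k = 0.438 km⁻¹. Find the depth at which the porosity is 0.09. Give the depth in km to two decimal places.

Invert Athy's law: z = ln(n₀/n) / k
z = ln(0.53/0.09) / 0.438 = ln(5.889) / 0.438 = 1.7731 / 0.438 = 4.048 km

4.05 km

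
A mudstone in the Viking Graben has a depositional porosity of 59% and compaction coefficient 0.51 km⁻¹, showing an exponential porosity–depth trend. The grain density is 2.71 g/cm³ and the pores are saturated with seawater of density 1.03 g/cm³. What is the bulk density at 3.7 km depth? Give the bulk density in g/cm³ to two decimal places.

2.56 g/cm³

Porosity at depth: phi = 0.59·exp(−0.51×3.7) = 0.59×0.1515 = 0.0894
Bulk density: ρ_b = (1−phi)ρ_g + phi·ρ_f = 0.9106×2.71 + 0.0894×1.03
       = 2.468 + 0.092 = 2.560 g/cm³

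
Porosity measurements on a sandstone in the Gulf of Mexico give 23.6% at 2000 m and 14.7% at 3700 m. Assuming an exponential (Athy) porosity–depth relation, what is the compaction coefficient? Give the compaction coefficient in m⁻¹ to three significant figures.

Working in km (1 km = 1000 m; k in km⁻¹ = k in m⁻¹ × 1000):
Athy: phi(z) = phi₀ e^(−kz) ⇒ phi₁/phi₂ = e^{k(z₂−z₁)} ⇒ k = ln(phi₁/phi₂)/(z₂−z₁)
k = ln(0.236/0.147) / (3.7 − 2) = ln(1.605) / 1.7 = 0.4734 / 1.7 = 0.2785 km⁻¹

0.000278 m⁻¹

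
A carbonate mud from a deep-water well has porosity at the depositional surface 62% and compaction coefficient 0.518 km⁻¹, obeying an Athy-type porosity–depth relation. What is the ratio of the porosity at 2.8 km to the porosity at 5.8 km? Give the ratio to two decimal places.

n(d₁)/n(d₂) = e^(−k·d₁)/e^(−k·d₂) = e^{k(d₂−d₁)}
= exp(0.518 × 3) = exp(1.554) = 4.7304

4.73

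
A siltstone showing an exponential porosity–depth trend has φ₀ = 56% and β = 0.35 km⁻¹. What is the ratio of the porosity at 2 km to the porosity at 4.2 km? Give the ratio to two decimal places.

φ(z₁)/φ(z₂) = e^(−β·z₁)/e^(−β·z₂) = e^{β(z₂−z₁)}
= exp(0.35 × 2.2) = exp(0.77) = 2.1598

2.16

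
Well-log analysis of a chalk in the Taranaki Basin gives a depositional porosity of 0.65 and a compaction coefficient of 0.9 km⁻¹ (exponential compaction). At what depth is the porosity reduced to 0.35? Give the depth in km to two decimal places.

Invert Athy's law: Z = ln(φ₀/φ) / k
Z = ln(0.65/0.35) / 0.9 = ln(1.857) / 0.9 = 0.6190 / 0.9 = 0.688 km

0.69 km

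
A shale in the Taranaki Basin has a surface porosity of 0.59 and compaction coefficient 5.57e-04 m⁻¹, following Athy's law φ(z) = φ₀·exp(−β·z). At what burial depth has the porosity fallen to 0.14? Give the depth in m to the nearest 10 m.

2580 m

Working in km (1 km = 1000 m; β in km⁻¹ = β in m⁻¹ × 1000):
Invert Athy's law: z = ln(φ₀/φ) / β
z = ln(0.59/0.14) / 0.557 = ln(4.214) / 0.557 = 1.4385 / 0.557 = 2.583 km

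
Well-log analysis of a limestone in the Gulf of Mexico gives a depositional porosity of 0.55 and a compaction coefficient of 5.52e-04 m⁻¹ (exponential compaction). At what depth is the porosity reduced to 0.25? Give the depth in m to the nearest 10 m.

1430 m

Working in km (1 km = 1000 m; β in km⁻¹ = β in m⁻¹ × 1000):
Invert Athy's law: z = ln(n₀/n) / β
z = ln(0.55/0.25) / 0.552 = ln(2.2) / 0.552 = 0.7885 / 0.552 = 1.428 km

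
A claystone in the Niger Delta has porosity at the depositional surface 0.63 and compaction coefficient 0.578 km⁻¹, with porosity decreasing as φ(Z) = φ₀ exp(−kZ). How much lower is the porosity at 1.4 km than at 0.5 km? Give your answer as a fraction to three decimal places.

φ(0.5) = 0.63·e^(−0.578×0.5) = 0.4719
φ(1.4) = 0.63·e^(−0.578×1.4) = 0.2805
Δφ = 0.4719 − 0.2805 = 0.1914

0.191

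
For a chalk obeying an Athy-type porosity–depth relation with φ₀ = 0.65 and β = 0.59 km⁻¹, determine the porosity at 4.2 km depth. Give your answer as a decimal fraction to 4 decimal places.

0.0545

φ = φ₀·exp(−β·d) = 0.65 × exp(−0.59 × 4.2) = 0.65 × exp(−2.478)
  = 0.65 × 0.0839 = 0.0545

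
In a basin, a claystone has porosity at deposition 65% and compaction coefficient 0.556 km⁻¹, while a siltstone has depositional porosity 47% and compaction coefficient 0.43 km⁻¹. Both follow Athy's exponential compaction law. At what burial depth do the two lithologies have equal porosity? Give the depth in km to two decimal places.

2.57 km

Set φ₀ₐ e^(−kₐz) = φ₀ᵦ e^(−kᵦz) ⇒ ln(φ₀ₐ/φ₀ᵦ) = (kₐ − kᵦ)·z
z = ln(0.65/0.47) / (0.556 − 0.43) = 0.3242 / 0.126 = 2.573 km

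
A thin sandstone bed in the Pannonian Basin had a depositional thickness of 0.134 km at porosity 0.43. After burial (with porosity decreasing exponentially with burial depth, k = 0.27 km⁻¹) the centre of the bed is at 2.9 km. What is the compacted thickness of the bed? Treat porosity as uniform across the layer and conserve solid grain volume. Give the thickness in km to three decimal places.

Porosity at 2.9 km: n = 0.43·exp(−0.27×2.9) = 0.1965
Solid-volume conservation: h(1−n) = h₀(1−n₀) ⇒ h = h₀·(1−n₀)/(1−n)
h = 0.134 × (1 − 0.43)/(1 − 0.1965) = 0.134 × 0.7094 = 0.0951 km

0.095 km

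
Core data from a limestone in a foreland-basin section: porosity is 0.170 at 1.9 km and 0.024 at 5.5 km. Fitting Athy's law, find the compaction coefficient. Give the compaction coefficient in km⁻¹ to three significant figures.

Athy: n(z) = n₀ e^(−βz) ⇒ n₁/n₂ = e^{β(z₂−z₁)} ⇒ β = ln(n₁/n₂)/(z₂−z₁)
β = ln(0.17/0.024) / (5.5 − 1.9) = ln(7.083) / 3.6 = 1.9577 / 3.6 = 0.5438 km⁻¹

0.544 km⁻¹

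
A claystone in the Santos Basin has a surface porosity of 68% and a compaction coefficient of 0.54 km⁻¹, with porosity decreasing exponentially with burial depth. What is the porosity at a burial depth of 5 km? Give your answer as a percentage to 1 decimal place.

phi = phi₀·exp(−β·d) = 0.68 × exp(−0.54 × 5) = 0.68 × exp(−2.7)
  = 0.68 × 0.0672 = 0.0457

4.6%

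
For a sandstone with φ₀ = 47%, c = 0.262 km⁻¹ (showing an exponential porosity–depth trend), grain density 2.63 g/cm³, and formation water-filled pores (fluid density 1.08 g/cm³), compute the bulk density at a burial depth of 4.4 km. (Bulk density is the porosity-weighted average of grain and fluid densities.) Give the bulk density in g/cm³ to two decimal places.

Porosity at depth: φ = 0.47·exp(−0.262×4.4) = 0.47×0.3158 = 0.1484
Bulk density: ρ_b = (1−φ)ρ_g + φ·ρ_f = 0.8516×2.63 + 0.1484×1.08
       = 2.240 + 0.160 = 2.400 g/cm³

2.40 g/cm³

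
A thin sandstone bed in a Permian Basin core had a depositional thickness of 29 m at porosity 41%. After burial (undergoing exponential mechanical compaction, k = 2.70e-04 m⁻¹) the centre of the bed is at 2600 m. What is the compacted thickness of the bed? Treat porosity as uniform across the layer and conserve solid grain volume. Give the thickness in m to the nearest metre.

Working in km (1 km = 1000 m; k in km⁻¹ = k in m⁻¹ × 1000):
Porosity at 2.6 km: phi = 0.41·exp(−0.27×2.6) = 0.2032
Solid-volume conservation: h(1−phi) = h₀(1−phi₀) ⇒ h = h₀·(1−phi₀)/(1−phi)
h = 0.029 × (1 − 0.41)/(1 − 0.2032) = 0.029 × 0.7405 = 0.0215 km

21 m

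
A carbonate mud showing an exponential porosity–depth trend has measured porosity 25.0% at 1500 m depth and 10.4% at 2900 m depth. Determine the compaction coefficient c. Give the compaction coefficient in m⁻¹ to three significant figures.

Working in km (1 km = 1000 m; c in km⁻¹ = c in m⁻¹ × 1000):
Athy: n(d) = n₀ e^(−cd) ⇒ n₁/n₂ = e^{c(d₂−d₁)} ⇒ c = ln(n₁/n₂)/(d₂−d₁)
c = ln(0.25/0.104) / (2.9 − 1.5) = ln(2.404) / 1.4 = 0.8771 / 1.4 = 0.6265 km⁻¹

0.000626 m⁻¹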